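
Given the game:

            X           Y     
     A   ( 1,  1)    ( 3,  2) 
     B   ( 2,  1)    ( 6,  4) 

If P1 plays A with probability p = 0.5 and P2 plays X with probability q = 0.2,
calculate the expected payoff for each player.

E[P1] = 3.9, E[P2] = 2.6

Work:
E[P1] = p·q·π₁(A,X) + p·(1-q)·π₁(A,Y) + (1-p)·q·π₁(B,X) + (1-p)·(1-q)·π₁(B,Y)
= 0.5·0.2·1 + 0.5·0.8·3 + 0.5·0.2·2 + 0.5·0.8·6
= 3.9

E[P2] = 2.6 (similar calculation)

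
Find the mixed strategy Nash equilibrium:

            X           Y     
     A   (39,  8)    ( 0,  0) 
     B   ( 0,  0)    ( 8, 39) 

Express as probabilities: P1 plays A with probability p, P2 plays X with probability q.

p = 0.8298, q = 0.1702

Work:
Find probabilities that make opponent indifferent:
P2 chooses q to make P1 indifferent between A and B
P1 chooses p to make P2 indifferent between X and Y
Mixed NE: P1 plays (A: 0.8298, B: 0.1702), P2 plays (X: 0.1702, Y: 0.8298)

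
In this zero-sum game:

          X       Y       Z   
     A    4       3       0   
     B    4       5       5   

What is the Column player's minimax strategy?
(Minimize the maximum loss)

Column should play X, value = 4

Work:
Column player minimizes Row's maximum payoff:
Column X: max payoff to Row = 4
Column Y: max payoff to Row = 5
Column Z: max payoff to Row = 5
Minimum is 4, achieved by column X.
Minimax strategy: X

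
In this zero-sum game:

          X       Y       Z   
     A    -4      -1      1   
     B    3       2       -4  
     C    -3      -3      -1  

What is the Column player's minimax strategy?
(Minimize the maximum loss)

Column should play Z, value = 1

Work:
Column player minimizes Row's maximum payoff:
Column X: max payoff to Row = 3
Column Y: max payoff to Row = 2
Column Z: max payoff to Row = 1
Minimum is 1, achieved by column Z.
Minimax strategy: Z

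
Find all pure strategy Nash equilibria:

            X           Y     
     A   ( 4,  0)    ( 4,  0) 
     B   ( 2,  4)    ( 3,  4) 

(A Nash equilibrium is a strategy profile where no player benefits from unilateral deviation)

Nash equilibrium: (A, X), (A, Y)

Work:
Best responses:
  P1 vs X: payoffs [4, 2] → best response A (payoff 4)
  P1 vs Y: payoffs [4, 3] → best response A (payoff 4)
  P2 vs A: payoffs [0, 0] → best response X/Y (payoff 0)
  P2 vs B: payoffs [4, 4] → best response X/Y (payoff 4)
Mutual best responses: (A,X), (A,Y) → Nash equilibria.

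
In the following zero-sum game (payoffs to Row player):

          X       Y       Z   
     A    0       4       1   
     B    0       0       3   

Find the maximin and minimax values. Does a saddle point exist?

Maximin = 0, Minimax = 0, Saddle: True

Work:
Row minimums: [0, 0] → maximin = 0
Column maximums: [0, 4, 3] → minimax = 0
Saddle point exists! Game value = 0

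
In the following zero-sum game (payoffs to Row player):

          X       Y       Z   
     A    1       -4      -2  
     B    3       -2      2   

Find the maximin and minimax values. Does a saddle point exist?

Maximin = -2, Minimax = -2, Saddle: True

Work:
Row minimums: [-4, -2] → maximin = -2
Column maximums: [3, -2, 2] → minimax = -2
Saddle point exists! Game value = -2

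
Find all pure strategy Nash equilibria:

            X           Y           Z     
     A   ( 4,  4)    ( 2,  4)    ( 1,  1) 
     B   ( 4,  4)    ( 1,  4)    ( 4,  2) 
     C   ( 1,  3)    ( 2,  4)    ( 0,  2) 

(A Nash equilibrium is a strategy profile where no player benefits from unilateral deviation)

Nash equilibrium: (A, X), (A, Y), (B, X), (C, Y)

Work:
Best responses:
  P1 vs X: payoffs [4, 4, 1] → best response A/B (payoff 4)
  P1 vs Y: payoffs [2, 1, 2] → best response A/C (payoff 2)
  P1 vs Z: payoffs [1, 4, 0] → best response B (payoff 4)
  P2 vs A: payoffs [4, 4, 1] → best response X/Y (payoff 4)
  P2 vs B: payoffs [4, 4, 2] → best response X/Y (payoff 4)
  P2 vs C: payoffs [3, 4, 2] → best response Y (payoff 4)
Mutual best responses: (A,X), (A,Y), (B,X), (C,Y) → Nash equilibria.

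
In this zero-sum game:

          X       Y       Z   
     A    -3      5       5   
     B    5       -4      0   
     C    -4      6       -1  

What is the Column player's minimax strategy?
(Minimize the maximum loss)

Column should play X or Z (all achieve the minimum), value = 5

Work:
Column player minimizes Row's maximum payoff:
Column X: max payoff to Row = 5
Column Y: max payoff to Row = 6
Column Z: max payoff to Row = 5
Minimum is 5, achieved by columns X, Z (tied).
Each of X or Z is a minimax strategy.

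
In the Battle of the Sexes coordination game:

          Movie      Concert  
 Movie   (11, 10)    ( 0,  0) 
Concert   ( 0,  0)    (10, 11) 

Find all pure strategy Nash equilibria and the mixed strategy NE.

Pure NE: (Movie, Movie) and (Concert, Concert); Mixed NE: p = 0.5238, q = 0.4762

Work:
Check pure NE:
(Movie, Movie): (11, 10) - no unilateral deviation beneficial
(Concert, Concert): (10, 11) - no unilateral deviation beneficial
Mixed NE: P1 plays Movie with p = 0.5238, P2 plays Movie with q = 0.4762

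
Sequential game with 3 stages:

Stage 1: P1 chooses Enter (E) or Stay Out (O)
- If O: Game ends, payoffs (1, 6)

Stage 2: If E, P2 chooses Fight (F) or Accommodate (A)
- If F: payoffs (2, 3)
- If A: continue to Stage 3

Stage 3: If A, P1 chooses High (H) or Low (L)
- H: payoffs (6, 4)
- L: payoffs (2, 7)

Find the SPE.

SPE: (E, A, H); Outcome (6, 4)

Work:
Stage 3: P1 chooses H (6 vs 2)
Stage 2: P2: F->3, A->4 (anticipating H). Choose A
Stage 1: P1: O->1, E->6 (anticipating A, H). Choose E
SPE path: E -> A -> H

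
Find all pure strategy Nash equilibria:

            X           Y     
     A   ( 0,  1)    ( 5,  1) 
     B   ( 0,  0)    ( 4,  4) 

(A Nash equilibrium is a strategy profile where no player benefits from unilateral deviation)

Nash equilibrium: (A, X), (A, Y)

Work:
Best responses:
  P1 vs X: payoffs [0, 0] → best response A/B (payoff 0)
  P1 vs Y: payoffs [5, 4] → best response A (payoff 5)
  P2 vs A: payoffs [1, 1] → best response X/Y (payoff 1)
  P2 vs B: payoffs [0, 4] → best response Y (payoff 4)
Mutual best responses: (A,X), (A,Y) → Nash equilibria.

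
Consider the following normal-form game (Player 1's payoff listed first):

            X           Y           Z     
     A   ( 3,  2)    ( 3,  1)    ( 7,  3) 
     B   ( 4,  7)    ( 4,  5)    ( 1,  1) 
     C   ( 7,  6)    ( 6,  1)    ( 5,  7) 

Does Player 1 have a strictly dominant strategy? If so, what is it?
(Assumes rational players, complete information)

No strictly dominant strategy exists for Player 1

Work:
A strategy strictly dominates another if it gives a strictly higher payoff against every opponent action. Compare each pair of P1's strategies column-by-column:
  A vs B: [3 vs 4, 3 vs 4, 7 vs 1] → A does not strictly dominate B (column X: 3 ≤ 4)
  A vs C: [3 vs 7, 3 vs 6, 7 vs 5] → A does not strictly dominate C (column X: 3 ≤ 7)
  B vs A: [4 vs 3, 4 vs 3, 1 vs 7] → B does not strictly dominate A (column Z: 1 ≤ 7)
  B vs C: [4 vs 7, 4 vs 6, 1 vs 5] → B does not strictly dominate C (column X: 4 ≤ 7)
  C vs A: [7 vs 3, 6 vs 3, 5 vs 7] → C does not strictly dominate A (column Z: 5 ≤ 7)
  C vs B: [7 vs 4, 6 vs 4, 5 vs 1] → C strictly dominates B
No single strategy strictly dominates all others → no strictly dominant strategy.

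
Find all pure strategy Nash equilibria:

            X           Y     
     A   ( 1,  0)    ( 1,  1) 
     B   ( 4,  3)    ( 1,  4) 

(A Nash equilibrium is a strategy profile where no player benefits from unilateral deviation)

Nash equilibrium: (A, Y), (B, Y)

Work:
Best responses:
  P1 vs X: payoffs [1, 4] → best response B (payoff 4)
  P1 vs Y: payoffs [1, 1] → best response A/B (payoff 1)
  P2 vs A: payoffs [0, 1] → best response Y (payoff 1)
  P2 vs B: payoffs [3, 4] → best response Y (payoff 4)
Mutual best responses: (A,Y), (B,Y) → Nash equilibria.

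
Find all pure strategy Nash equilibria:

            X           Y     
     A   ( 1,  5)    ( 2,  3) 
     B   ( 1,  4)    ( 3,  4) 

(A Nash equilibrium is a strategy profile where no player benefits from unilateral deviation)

Nash equilibrium: (A, X), (B, X), (B, Y)

Work:
Best responses:
  P1 vs X: payoffs [1, 1] → best response A/B (payoff 1)
  P1 vs Y: payoffs [2, 3] → best response B (payoff 3)
  P2 vs A: payoffs [5, 3] → best response X (payoff 5)
  P2 vs B: payoffs [4, 4] → best response X/Y (payoff 4)
Mutual best responses: (A,X), (B,X), (B,Y) → Nash equilibria.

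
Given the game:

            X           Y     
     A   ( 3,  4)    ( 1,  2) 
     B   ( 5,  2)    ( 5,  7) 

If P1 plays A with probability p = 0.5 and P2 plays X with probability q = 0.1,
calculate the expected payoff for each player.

E[P1] = 3.1, E[P2] = 4.35

Work:
E[P1] = p·q·π₁(A,X) + p·(1-q)·π₁(A,Y) + (1-p)·q·π₁(B,X) + (1-p)·(1-q)·π₁(B,Y)
= 0.5·0.1·3 + 0.5·0.9·1 + 0.5·0.1·5 + 0.5·0.9·5
= 3.1

E[P2] = 4.35 (similar calculation)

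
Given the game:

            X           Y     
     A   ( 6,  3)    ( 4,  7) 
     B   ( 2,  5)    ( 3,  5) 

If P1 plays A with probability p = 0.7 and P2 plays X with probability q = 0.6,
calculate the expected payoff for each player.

E[P1] = 4.36, E[P2] = 4.72

Work:
E[P1] = p·q·π₁(A,X) + p·(1-q)·π₁(A,Y) + (1-p)·q·π₁(B,X) + (1-p)·(1-q)·π₁(B,Y)
= 0.7·0.6·6 + 0.7·0.4·4 + 0.3·0.6·2 + 0.3·0.4·3
= 4.36

E[P2] = 4.72 (similar calculation)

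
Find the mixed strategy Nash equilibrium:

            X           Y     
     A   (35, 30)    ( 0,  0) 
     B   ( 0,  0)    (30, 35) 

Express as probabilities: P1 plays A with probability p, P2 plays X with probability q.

p = 0.5385, q = 0.4615

Work:
Find probabilities that make opponent indifferent:
P2 chooses q to make P1 indifferent between A and B
P1 chooses p to make P2 indifferent between X and Y
Mixed NE: P1 plays (A: 0.5385, B: 0.4615), P2 plays (X: 0.4615, Y: 0.5385)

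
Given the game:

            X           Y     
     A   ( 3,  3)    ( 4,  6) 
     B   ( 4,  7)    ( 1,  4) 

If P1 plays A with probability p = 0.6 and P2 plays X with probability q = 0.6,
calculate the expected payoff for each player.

E[P1] = 3.16, E[P2] = 4.84

Work:
E[P1] = p·q·π₁(A,X) + p·(1-q)·π₁(A,Y) + (1-p)·q·π₁(B,X) + (1-p)·(1-q)·π₁(B,Y)
= 0.6·0.6·3 + 0.6·0.4·4 + 0.4·0.6·4 + 0.4·0.4·1
= 3.16

E[P2] = 4.84 (similar calculation)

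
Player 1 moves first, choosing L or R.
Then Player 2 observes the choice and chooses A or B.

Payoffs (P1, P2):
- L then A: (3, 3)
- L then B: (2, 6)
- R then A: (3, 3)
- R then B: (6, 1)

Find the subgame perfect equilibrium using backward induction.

P1 plays R, P2 plays B after L and A after R; Payoff (3, 3)

Work:
Backward induction:
After L: P2 chooses B → P1 gets 2
After R: P2 chooses A → P1 gets 3
P1 chooses R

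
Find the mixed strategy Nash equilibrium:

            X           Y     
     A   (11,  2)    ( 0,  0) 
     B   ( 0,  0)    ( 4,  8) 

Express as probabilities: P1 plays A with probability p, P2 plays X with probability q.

p = 0.8, q = 0.2667

Work:
Find probabilities that make opponent indifferent:
P2 chooses q to make P1 indifferent between A and B
P1 chooses p to make P2 indifferent between X and Y
Mixed NE: P1 plays (A: 0.8, B: 0.2), P2 plays (X: 0.2667, Y: 0.7333)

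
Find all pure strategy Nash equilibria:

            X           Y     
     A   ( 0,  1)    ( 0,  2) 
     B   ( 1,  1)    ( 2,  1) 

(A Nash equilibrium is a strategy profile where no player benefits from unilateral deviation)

Nash equilibrium: (B, X), (B, Y)

Work:
Best responses:
  P1 vs X: payoffs [0, 1] → best response B (payoff 1)
  P1 vs Y: payoffs [0, 2] → best response B (payoff 2)
  P2 vs A: payoffs [1, 2] → best response Y (payoff 2)
  P2 vs B: payoffs [1, 1] → best response X/Y (payoff 1)
Mutual best responses: (B,X), (B,Y) → Nash equilibria.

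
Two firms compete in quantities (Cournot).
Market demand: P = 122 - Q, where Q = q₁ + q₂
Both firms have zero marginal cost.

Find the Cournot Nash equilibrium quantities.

q₁* = q₂* = 40.67; P* = 40.67

Work:
Profit: π_i = P·q_i = (a - q_i - q_j)·q_i
FOC: ∂π_i/∂q_i = a - 2q_i - q_j = 0
Reaction function: q_i = (122 - q_j)/2
Symmetry: q* = 122/3 = 40.67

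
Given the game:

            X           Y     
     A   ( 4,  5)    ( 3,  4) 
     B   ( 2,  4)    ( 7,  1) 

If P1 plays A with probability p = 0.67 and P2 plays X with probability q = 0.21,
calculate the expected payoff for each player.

E[P1] = 4.1142, E[P2] = 3.3586

Work:
E[P1] = p·q·π₁(A,X) + p·(1-q)·π₁(A,Y) + (1-p)·q·π₁(B,X) + (1-p)·(1-q)·π₁(B,Y)
= 0.67·0.21·4 + 0.67·0.79·3 + 0.33·0.21·2 + 0.33·0.79·7
= 4.1142

E[P2] = 3.3586 (similar calculation)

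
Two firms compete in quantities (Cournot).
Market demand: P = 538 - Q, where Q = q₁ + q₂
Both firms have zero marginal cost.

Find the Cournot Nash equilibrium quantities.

q₁* = q₂* = 179.33; P* = 179.33

Work:
Profit: π_i = P·q_i = (a - q_i - q_j)·q_i
FOC: ∂π_i/∂q_i = a - 2q_i - q_j = 0
Reaction function: q_i = (538 - q_j)/2
Symmetry: q* = 538/3 = 179.33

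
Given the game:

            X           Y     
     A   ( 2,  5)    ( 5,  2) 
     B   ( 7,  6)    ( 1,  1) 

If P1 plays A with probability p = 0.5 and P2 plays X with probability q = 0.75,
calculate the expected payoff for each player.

E[P1] = 4.125, E[P2] = 4.5

Work:
E[P1] = p·q·π₁(A,X) + p·(1-q)·π₁(A,Y) + (1-p)·q·π₁(B,X) + (1-p)·(1-q)·π₁(B,Y)
= 0.5·0.75·2 + 0.5·0.25·5 + 0.5·0.75·7 + 0.5·0.25·1
= 4.125

E[P2] = 4.5 (similar calculation)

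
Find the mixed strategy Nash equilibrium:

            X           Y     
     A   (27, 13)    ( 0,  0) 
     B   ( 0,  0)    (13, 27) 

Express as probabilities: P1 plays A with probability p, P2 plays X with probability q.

p = 0.675, q = 0.325

Work:
Find probabilities that make opponent indifferent:
P2 chooses q to make P1 indifferent between A and B
P1 chooses p to make P2 indifferent between X and Y
Mixed NE: P1 plays (A: 0.675, B: 0.325), P2 plays (X: 0.325, Y: 0.675)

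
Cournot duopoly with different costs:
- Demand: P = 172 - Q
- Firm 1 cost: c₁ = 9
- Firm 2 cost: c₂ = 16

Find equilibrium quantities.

q₁* = 56.67, q₂* = 49.67

Work:
Reaction: q₁ = (172 - 9 - q₂)/2
Reaction: q₂ = (172 - 16 - q₁)/2
Solve simultaneously:
q₁* = (172 - 2×9 + 16)/3 = 56.67
q₂* = (172 - 2×16 + 9)/3 = 49.67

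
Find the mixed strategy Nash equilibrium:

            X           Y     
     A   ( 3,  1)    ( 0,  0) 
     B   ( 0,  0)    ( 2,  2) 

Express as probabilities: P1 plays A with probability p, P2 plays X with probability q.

p = 0.6667, q = 0.4

Work:
Find probabilities that make opponent indifferent:
P2 chooses q to make P1 indifferent between A and B
P1 chooses p to make P2 indifferent between X and Y
Mixed NE: P1 plays (A: 0.6667, B: 0.3333), P2 plays (X: 0.4, Y: 0.6)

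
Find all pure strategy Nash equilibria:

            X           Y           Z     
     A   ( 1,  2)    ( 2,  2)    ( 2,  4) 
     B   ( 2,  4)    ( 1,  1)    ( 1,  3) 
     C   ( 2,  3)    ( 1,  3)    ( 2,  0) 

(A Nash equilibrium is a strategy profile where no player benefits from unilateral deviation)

Nash equilibrium: (A, Z), (B, X), (C, X)

Work:
Best responses:
  P1 vs X: payoffs [1, 2, 2] → best response B/C (payoff 2)
  P1 vs Y: payoffs [2, 1, 1] → best response A (payoff 2)
  P1 vs Z: payoffs [2, 1, 2] → best response A/C (payoff 2)
  P2 vs A: payoffs [2, 2, 4] → best response Z (payoff 4)
  P2 vs B: payoffs [4, 1, 3] → best response X (payoff 4)
  P2 vs C: payoffs [3, 3, 0] → best response X/Y (payoff 3)
Mutual best responses: (A,Z), (B,X), (C,X) → Nash equilibria.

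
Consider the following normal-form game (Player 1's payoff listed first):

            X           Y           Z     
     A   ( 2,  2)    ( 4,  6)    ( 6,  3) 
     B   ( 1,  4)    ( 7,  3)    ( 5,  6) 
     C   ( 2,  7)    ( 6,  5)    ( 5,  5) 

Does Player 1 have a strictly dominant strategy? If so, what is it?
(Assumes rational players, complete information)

No strictly dominant strategy exists for Player 1

Work:
A strategy strictly dominates another if it gives a strictly higher payoff against every opponent action. Compare each pair of P1's strategies column-by-column:
  A vs B: [2 vs 1, 4 vs 7, 6 vs 5] → A does not strictly dominate B (column Y: 4 ≤ 7)
  A vs C: [2 vs 2, 4 vs 6, 6 vs 5] → A does not strictly dominate C (column X: 2 ≤ 2)
  B vs A: [1 vs 2, 7 vs 4, 5 vs 6] → B does not strictly dominate A (column X: 1 ≤ 2)
  B vs C: [1 vs 2, 7 vs 6, 5 vs 5] → B does not strictly dominate C (column X: 1 ≤ 2)
  C vs A: [2 vs 2, 6 vs 4, 5 vs 6] → C does not strictly dominate A (column X: 2 ≤ 2)
  C vs B: [2 vs 1, 6 vs 7, 5 vs 5] → C does not strictly dominate B (column Y: 6 ≤ 7)
No single strategy strictly dominates all others → no strictly dominant strategy.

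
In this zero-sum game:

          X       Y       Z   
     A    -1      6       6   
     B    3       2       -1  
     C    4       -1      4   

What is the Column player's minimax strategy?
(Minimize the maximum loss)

Column should play X, value = 4

Work:
Column player minimizes Row's maximum payoff:
Column X: max payoff to Row = 4
Column Y: max payoff to Row = 6
Column Z: max payoff to Row = 6
Minimum is 4, achieved by column X.
Minimax strategy: X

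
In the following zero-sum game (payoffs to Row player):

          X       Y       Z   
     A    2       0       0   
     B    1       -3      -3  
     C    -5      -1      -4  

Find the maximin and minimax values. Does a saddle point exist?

Maximin = 0, Minimax = 0, Saddle: True

Work:
Row minimums: [0, -3, -5] → maximin = 0
Column maximums: [2, 0, 0] → minimax = 0
Saddle point exists! Game value = 0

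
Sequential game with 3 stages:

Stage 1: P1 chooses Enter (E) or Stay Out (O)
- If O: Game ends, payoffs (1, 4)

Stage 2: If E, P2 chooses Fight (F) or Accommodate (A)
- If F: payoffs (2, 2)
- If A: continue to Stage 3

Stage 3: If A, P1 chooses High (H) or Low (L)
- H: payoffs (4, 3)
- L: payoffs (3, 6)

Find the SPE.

SPE: (E, A, H); Outcome (4, 3)

Work:
Stage 3: P1 chooses H (4 vs 3)
Stage 2: P2: F->2, A->3 (anticipating H). Choose A
Stage 1: P1: O->1, E->4 (anticipating A, H). Choose E
SPE path: E -> A -> H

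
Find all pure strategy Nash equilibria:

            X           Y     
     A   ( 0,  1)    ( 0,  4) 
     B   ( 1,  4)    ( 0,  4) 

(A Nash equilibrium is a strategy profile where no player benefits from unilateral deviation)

Nash equilibrium: (A, Y), (B, X), (B, Y)

Work:
Best responses:
  P1 vs X: payoffs [0, 1] → best response B (payoff 1)
  P1 vs Y: payoffs [0, 0] → best response A/B (payoff 0)
  P2 vs A: payoffs [1, 4] → best response Y (payoff 4)
  P2 vs B: payoffs [4, 4] → best response X/Y (payoff 4)
Mutual best responses: (A,Y), (B,X), (B,Y) → Nash equilibria.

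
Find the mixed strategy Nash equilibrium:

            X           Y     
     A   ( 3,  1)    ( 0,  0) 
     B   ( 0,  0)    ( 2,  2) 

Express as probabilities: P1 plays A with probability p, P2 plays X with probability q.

p = 0.6667, q = 0.4

Work:
Find probabilities that make opponent indifferent:
P2 chooses q to make P1 indifferent between A and B
P1 chooses p to make P2 indifferent between X and Y
Mixed NE: P1 plays (A: 0.6667, B: 0.3333), P2 plays (X: 0.4, Y: 0.6)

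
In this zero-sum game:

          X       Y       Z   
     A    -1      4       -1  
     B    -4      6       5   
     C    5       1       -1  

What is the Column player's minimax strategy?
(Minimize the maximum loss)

Column should play X or Z (all achieve the minimum), value = 5

Work:
Column player minimizes Row's maximum payoff:
Column X: max payoff to Row = 5
Column Y: max payoff to Row = 6
Column Z: max payoff to Row = 5
Minimum is 5, achieved by columns X, Z (tied).
Each of X or Z is a minimax strategy.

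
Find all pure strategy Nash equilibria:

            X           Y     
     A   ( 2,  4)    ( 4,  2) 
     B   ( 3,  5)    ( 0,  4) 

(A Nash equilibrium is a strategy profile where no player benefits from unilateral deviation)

Nash equilibrium: (B, X)

Work:
Best responses:
  P1 vs X: payoffs [2, 3] → best response B (payoff 3)
  P1 vs Y: payoffs [4, 0] → best response A (payoff 4)
  P2 vs A: payoffs [4, 2] → best response X (payoff 4)
  P2 vs B: payoffs [5, 4] → best response X (payoff 5)
Mutual best responses: (B,X) → Nash equilibria.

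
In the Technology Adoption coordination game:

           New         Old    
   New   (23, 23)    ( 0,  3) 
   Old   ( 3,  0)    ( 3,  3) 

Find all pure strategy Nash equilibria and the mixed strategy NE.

Pure NE: (New, New) and (Old, Old); Mixed NE: p = 0.1304, q = 0.1304

Work:
Check pure NE:
(New, New): (23, 23) - no unilateral deviation beneficial
(Old, Old): (3, 3) - no unilateral deviation beneficial
Mixed NE: P1 plays New with p = 0.1304, P2 plays New with q = 0.1304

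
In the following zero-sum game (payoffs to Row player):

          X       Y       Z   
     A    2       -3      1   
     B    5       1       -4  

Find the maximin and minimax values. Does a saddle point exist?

Maximin = -3, Minimax = 1, Saddle: False

Work:
Row minimums: [-3, -4] → maximin = -3
Column maximums: [5, 1, 1] → minimax = 1
No saddle point (maximin ≠ minimax). Mixed strategy needed.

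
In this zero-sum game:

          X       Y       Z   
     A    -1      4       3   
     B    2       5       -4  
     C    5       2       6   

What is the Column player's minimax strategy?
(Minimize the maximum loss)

Column should play X or Y (all achieve the minimum), value = 5

Work:
Column player minimizes Row's maximum payoff:
Column X: max payoff to Row = 5
Column Y: max payoff to Row = 5
Column Z: max payoff to Row = 6
Minimum is 5, achieved by columns X, Y (tied).
Each of X or Y is a minimax strategy.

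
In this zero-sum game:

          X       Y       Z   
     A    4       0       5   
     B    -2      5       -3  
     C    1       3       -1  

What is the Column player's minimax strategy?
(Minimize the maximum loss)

Column should play X, value = 4

Work:
Column player minimizes Row's maximum payoff:
Column X: max payoff to Row = 4
Column Y: max payoff to Row = 5
Column Z: max payoff to Row = 5
Minimum is 4, achieved by column X.
Minimax strategy: X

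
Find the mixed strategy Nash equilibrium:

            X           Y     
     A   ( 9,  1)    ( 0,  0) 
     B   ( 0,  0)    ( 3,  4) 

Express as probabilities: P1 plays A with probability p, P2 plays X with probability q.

p = 0.8, q = 0.25

Work:
Find probabilities that make opponent indifferent:
P2 chooses q to make P1 indifferent between A and B
P1 chooses p to make P2 indifferent between X and Y
Mixed NE: P1 plays (A: 0.8, B: 0.2), P2 plays (X: 0.25, Y: 0.75)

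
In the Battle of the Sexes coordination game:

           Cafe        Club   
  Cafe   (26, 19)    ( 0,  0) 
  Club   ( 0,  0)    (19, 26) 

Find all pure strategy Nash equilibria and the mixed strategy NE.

Pure NE: (Cafe, Cafe) and (Club, Club); Mixed NE: p = 0.5778, q = 0.4222

Work:
Check pure NE:
(Cafe, Cafe): (26, 19) - no unilateral deviation beneficial
(Club, Club): (19, 26) - no unilateral deviation beneficial
Mixed NE: P1 plays Cafe with p = 0.5778, P2 plays Cafe with q = 0.4222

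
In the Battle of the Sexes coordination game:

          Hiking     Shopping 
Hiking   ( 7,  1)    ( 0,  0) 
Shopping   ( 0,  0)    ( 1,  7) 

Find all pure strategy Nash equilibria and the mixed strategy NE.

Pure NE: (Hiking, Hiking) and (Shopping, Shopping); Mixed NE: p = 0.875, q = 0.125

Work:
Check pure NE:
(Hiking, Hiking): (7, 1) - no unilateral deviation beneficial
(Shopping, Shopping): (1, 7) - no unilateral deviation beneficial
Mixed NE: P1 plays Hiking with p = 0.875, P2 plays Hiking with q = 0.125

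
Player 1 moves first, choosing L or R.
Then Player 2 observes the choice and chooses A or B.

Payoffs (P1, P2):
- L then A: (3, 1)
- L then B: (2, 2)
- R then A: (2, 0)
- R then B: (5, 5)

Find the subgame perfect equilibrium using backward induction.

P1 plays R, P2 plays B after L and B after R; Payoff (5, 5)

Work:
Backward induction:
After L: P2 chooses B → P1 gets 2
After R: P2 chooses B → P1 gets 5
P1 chooses R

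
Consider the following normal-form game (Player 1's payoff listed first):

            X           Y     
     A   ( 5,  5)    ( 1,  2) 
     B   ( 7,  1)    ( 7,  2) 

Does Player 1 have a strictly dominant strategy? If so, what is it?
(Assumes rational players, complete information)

Yes, Player 1's strictly dominant strategy is B

Work:
A strategy strictly dominates another if it gives a strictly higher payoff against every opponent action. Compare each pair of P1's strategies column-by-column:
  A vs B: [5 vs 7, 1 vs 7] → A does not strictly dominate B (column X: 5 ≤ 7)
  B vs A: [7 vs 5, 7 vs 1] → B strictly dominates A
B strictly dominates every other strategy → strictly dominant.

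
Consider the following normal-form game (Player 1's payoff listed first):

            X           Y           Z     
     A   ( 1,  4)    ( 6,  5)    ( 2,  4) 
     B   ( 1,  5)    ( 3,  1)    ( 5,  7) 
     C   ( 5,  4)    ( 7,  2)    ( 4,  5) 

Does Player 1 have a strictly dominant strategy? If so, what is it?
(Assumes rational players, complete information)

No strictly dominant strategy exists for Player 1

Work:
A strategy strictly dominates another if it gives a strictly higher payoff against every opponent action. Compare each pair of P1's strategies column-by-column:
  A vs B: [1 vs 1, 6 vs 3, 2 vs 5] → A does not strictly dominate B (column X: 1 ≤ 1)
  A vs C: [1 vs 5, 6 vs 7, 2 vs 4] → A does not strictly dominate C (column X: 1 ≤ 5)
  B vs A: [1 vs 1, 3 vs 6, 5 vs 2] → B does not strictly dominate A (column X: 1 ≤ 1)
  B vs C: [1 vs 5, 3 vs 7, 5 vs 4] → B does not strictly dominate C (column X: 1 ≤ 5)
  C vs A: [5 vs 1, 7 vs 6, 4 vs 2] → C strictly dominates A
  C vs B: [5 vs 1, 7 vs 3, 4 vs 5] → C does not strictly dominate B (column Z: 4 ≤ 5)
No single strategy strictly dominates all others → no strictly dominant strategy.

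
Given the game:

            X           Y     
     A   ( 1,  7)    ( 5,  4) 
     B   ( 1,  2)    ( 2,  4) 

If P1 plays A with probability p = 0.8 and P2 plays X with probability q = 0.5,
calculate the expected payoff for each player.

E[P1] = 2.7, E[P2] = 5.0

Work:
E[P1] = p·q·π₁(A,X) + p·(1-q)·π₁(A,Y) + (1-p)·q·π₁(B,X) + (1-p)·(1-q)·π₁(B,Y)
= 0.8·0.5·1 + 0.8·0.5·5 + 0.2·0.5·1 + 0.2·0.5·2
= 2.7

E[P2] = 5.0 (similar calculation)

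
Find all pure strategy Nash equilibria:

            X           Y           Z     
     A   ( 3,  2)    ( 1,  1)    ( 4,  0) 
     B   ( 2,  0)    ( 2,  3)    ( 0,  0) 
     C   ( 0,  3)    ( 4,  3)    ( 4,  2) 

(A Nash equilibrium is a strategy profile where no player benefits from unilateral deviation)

Nash equilibrium: (A, X), (C, Y)

Work:
Best responses:
  P1 vs X: payoffs [3, 2, 0] → best response A (payoff 3)
  P1 vs Y: payoffs [1, 2, 4] → best response C (payoff 4)
  P1 vs Z: payoffs [4, 0, 4] → best response A/C (payoff 4)
  P2 vs A: payoffs [2, 1, 0] → best response X (payoff 2)
  P2 vs B: payoffs [0, 3, 0] → best response Y (payoff 3)
  P2 vs C: payoffs [3, 3, 2] → best response X/Y (payoff 3)
Mutual best responses: (A,X), (C,Y) → Nash equilibria.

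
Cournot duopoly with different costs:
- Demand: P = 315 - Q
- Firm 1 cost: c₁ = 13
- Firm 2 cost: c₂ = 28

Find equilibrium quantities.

q₁* = 105.67, q₂* = 90.67

Work:
Reaction: q₁ = (315 - 13 - q₂)/2
Reaction: q₂ = (315 - 28 - q₁)/2
Solve simultaneously:
q₁* = (315 - 2×13 + 28)/3 = 105.67
q₂* = (315 - 2×28 + 13)/3 = 90.67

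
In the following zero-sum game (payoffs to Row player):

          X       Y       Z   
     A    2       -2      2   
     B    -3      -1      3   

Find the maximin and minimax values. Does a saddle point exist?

Maximin = -2, Minimax = -1, Saddle: False

Work:
Row minimums: [-2, -3] → maximin = -2
Column maximums: [2, -1, 3] → minimax = -1
No saddle point (maximin ≠ minimax). Mixed strategy needed.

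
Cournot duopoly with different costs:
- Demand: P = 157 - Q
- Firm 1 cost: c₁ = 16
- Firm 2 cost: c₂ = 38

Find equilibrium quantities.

q₁* = 54.33, q₂* = 32.33

Work:
Reaction: q₁ = (157 - 16 - q₂)/2
Reaction: q₂ = (157 - 38 - q₁)/2
Solve simultaneously:
q₁* = (157 - 2×16 + 38)/3 = 54.33
q₂* = (157 - 2×38 + 16)/3 = 32.33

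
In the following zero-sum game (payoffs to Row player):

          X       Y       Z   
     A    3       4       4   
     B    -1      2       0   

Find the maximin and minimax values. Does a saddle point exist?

Maximin = 3, Minimax = 3, Saddle: True

Work:
Row minimums: [3, -1] → maximin = 3
Column maximums: [3, 4, 4] → minimax = 3
Saddle point exists! Game value = 3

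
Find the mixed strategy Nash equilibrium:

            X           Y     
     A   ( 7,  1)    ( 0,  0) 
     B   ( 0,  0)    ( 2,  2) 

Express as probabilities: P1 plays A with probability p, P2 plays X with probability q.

p = 0.6667, q = 0.2222

Work:
Find probabilities that make opponent indifferent:
P2 chooses q to make P1 indifferent between A and B
P1 chooses p to make P2 indifferent between X and Y
Mixed NE: P1 plays (A: 0.6667, B: 0.3333), P2 plays (X: 0.2222, Y: 0.7778)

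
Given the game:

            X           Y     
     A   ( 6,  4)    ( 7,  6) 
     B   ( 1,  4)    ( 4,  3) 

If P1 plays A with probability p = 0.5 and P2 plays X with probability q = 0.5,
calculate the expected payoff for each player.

E[P1] = 4.5, E[P2] = 4.25

Work:
E[P1] = p·q·π₁(A,X) + p·(1-q)·π₁(A,Y) + (1-p)·q·π₁(B,X) + (1-p)·(1-q)·π₁(B,Y)
= 0.5·0.5·6 + 0.5·0.5·7 + 0.5·0.5·1 + 0.5·0.5·4
= 4.5

E[P2] = 4.25 (similar calculation)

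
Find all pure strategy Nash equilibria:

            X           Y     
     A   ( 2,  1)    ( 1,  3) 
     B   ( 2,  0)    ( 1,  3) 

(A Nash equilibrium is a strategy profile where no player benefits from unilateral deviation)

Nash equilibrium: (A, Y), (B, Y)

Work:
Best responses:
  P1 vs X: payoffs [2, 2] → best response A/B (payoff 2)
  P1 vs Y: payoffs [1, 1] → best response A/B (payoff 1)
  P2 vs A: payoffs [1, 3] → best response Y (payoff 3)
  P2 vs B: payoffs [0, 3] → best response Y (payoff 3)
Mutual best responses: (A,Y), (B,Y) → Nash equilibria.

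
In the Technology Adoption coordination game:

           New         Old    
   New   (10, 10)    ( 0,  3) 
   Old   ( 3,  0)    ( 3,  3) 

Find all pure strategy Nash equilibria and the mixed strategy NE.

Pure NE: (New, New) and (Old, Old); Mixed NE: p = 0.3, q = 0.3

Work:
Check pure NE:
(New, New): (10, 10) - no unilateral deviation beneficial
(Old, Old): (3, 3) - no unilateral deviation beneficial
Mixed NE: P1 plays New with p = 0.3, P2 plays New with q = 0.3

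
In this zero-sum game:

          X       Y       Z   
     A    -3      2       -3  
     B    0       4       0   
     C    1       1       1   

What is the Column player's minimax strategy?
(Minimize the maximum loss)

Column should play X or Z (all achieve the minimum), value = 1

Work:
Column player minimizes Row's maximum payoff:
Column X: max payoff to Row = 1
Column Y: max payoff to Row = 4
Column Z: max payoff to Row = 1
Minimum is 1, achieved by columns X, Z (tied).
Each of X or Z is a minimax strategy.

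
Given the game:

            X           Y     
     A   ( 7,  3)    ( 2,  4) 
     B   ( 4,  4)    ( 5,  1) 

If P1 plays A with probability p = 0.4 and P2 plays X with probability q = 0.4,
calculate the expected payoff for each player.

E[P1] = 4.36, E[P2] = 2.76

Work:
E[P1] = p·q·π₁(A,X) + p·(1-q)·π₁(A,Y) + (1-p)·q·π₁(B,X) + (1-p)·(1-q)·π₁(B,Y)
= 0.4·0.4·7 + 0.4·0.6·2 + 0.6·0.4·4 + 0.6·0.6·5
= 4.36

E[P2] = 2.76 (similar calculation)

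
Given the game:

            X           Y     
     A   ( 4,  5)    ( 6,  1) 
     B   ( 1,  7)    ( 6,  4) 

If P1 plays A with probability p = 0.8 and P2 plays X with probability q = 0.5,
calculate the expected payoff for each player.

E[P1] = 4.7, E[P2] = 3.5

Work:
E[P1] = p·q·π₁(A,X) + p·(1-q)·π₁(A,Y) + (1-p)·q·π₁(B,X) + (1-p)·(1-q)·π₁(B,Y)
= 0.8·0.5·4 + 0.8·0.5·6 + 0.2·0.5·1 + 0.2·0.5·6
= 4.7

E[P2] = 3.5 (similar calculation)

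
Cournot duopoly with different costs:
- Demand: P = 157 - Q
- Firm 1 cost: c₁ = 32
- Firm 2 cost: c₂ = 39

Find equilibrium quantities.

q₁* = 44.0, q₂* = 37.0

Work:
Reaction: q₁ = (157 - 32 - q₂)/2
Reaction: q₂ = (157 - 39 - q₁)/2
Solve simultaneously:
q₁* = (157 - 2×32 + 39)/3 = 44.0
q₂* = (157 - 2×39 + 32)/3 = 37.0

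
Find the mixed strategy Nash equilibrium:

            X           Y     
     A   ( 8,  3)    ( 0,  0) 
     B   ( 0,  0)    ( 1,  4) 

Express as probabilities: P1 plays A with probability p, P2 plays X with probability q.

p = 0.5714, q = 0.1111

Work:
Find probabilities that make opponent indifferent:
P2 chooses q to make P1 indifferent between A and B
P1 chooses p to make P2 indifferent between X and Y
Mixed NE: P1 plays (A: 0.5714, B: 0.4286), P2 plays (X: 0.1111, Y: 0.8889)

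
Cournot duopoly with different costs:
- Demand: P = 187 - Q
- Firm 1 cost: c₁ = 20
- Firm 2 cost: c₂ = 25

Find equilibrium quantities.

q₁* = 57.33, q₂* = 52.33

Work:
Reaction: q₁ = (187 - 20 - q₂)/2
Reaction: q₂ = (187 - 25 - q₁)/2
Solve simultaneously:
q₁* = (187 - 2×20 + 25)/3 = 57.33
q₂* = (187 - 2×25 + 20)/3 = 52.33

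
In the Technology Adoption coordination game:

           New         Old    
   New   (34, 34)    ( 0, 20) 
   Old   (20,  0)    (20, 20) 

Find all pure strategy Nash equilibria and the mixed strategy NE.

Pure NE: (New, New) and (Old, Old); Mixed NE: p = 0.5882, q = 0.5882

Work:
Check pure NE:
(New, New): (34, 34) - no unilateral deviation beneficial
(Old, Old): (20, 20) - no unilateral deviation beneficial
Mixed NE: P1 plays New with p = 0.5882, P2 plays New with q = 0.5882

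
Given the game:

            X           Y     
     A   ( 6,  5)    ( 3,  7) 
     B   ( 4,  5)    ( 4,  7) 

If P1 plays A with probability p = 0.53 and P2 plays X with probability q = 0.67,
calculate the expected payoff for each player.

E[P1] = 4.5353, E[P2] = 5.66

Work:
E[P1] = p·q·π₁(A,X) + p·(1-q)·π₁(A,Y) + (1-p)·q·π₁(B,X) + (1-p)·(1-q)·π₁(B,Y)
= 0.53·0.67·6 + 0.53·0.33·3 + 0.47·0.67·4 + 0.47·0.33·4
= 4.5353

E[P2] = 5.66 (similar calculation)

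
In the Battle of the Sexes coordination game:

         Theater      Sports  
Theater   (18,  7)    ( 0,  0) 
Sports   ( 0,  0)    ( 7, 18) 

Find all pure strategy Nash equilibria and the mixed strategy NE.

Pure NE: (Theater, Theater) and (Sports, Sports); Mixed NE: p = 0.72, q = 0.28

Work:
Check pure NE:
(Theater, Theater): (18, 7) - no unilateral deviation beneficial
(Sports, Sports): (7, 18) - no unilateral deviation beneficial
Mixed NE: P1 plays Theater with p = 0.72, P2 plays Theater with q = 0.28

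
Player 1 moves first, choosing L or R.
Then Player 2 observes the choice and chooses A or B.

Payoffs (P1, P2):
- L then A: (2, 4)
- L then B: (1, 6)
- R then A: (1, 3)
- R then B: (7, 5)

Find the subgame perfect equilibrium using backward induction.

P1 plays R, P2 plays B after L and B after R; Payoff (7, 5)

Work:
Backward induction:
After L: P2 chooses B → P1 gets 1
After R: P2 chooses B → P1 gets 7
P1 chooses R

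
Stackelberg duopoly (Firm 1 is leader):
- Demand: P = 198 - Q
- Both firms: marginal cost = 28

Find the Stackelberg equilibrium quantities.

q₁* (leader) = 85.0, q₂* (follower) = 42.5

Work:
Follower's reaction: q₂ = (a - c - q₁)/2
Leader substitutes: π₁ = q₁·(a - q₁ - (a-c-q₁)/2 - c)
FOC: q₁* = (198 - 28)/2 = 85.00
Then: q₂* = (198 - 28 - 85.0)/2 = 42.50
Leader has first-mover advantage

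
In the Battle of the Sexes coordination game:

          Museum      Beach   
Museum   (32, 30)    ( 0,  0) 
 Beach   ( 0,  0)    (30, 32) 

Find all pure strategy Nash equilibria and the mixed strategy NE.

Pure NE: (Museum, Museum) and (Beach, Beach); Mixed NE: p = 0.5161, q = 0.4839

Work:
Check pure NE:
(Museum, Museum): (32, 30) - no unilateral deviation beneficial
(Beach, Beach): (30, 32) - no unilateral deviation beneficial
Mixed NE: P1 plays Museum with p = 0.5161, P2 plays Museum with q = 0.4839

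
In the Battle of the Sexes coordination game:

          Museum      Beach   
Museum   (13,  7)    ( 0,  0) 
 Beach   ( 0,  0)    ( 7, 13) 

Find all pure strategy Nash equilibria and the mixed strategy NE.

Pure NE: (Museum, Museum) and (Beach, Beach); Mixed NE: p = 0.65, q = 0.35

Work:
Check pure NE:
(Museum, Museum): (13, 7) - no unilateral deviation beneficial
(Beach, Beach): (7, 13) - no unilateral deviation beneficial
Mixed NE: P1 plays Museum with p = 0.65, P2 plays Museum with q = 0.35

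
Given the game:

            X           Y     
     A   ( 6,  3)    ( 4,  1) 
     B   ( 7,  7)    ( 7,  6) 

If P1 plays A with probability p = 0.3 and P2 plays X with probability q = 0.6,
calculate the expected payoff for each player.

E[P1] = 6.46, E[P2] = 5.28

Work:
E[P1] = p·q·π₁(A,X) + p·(1-q)·π₁(A,Y) + (1-p)·q·π₁(B,X) + (1-p)·(1-q)·π₁(B,Y)
= 0.3·0.6·6 + 0.3·0.4·4 + 0.7·0.6·7 + 0.7·0.4·7
= 6.46

E[P2] = 5.28 (similar calculation)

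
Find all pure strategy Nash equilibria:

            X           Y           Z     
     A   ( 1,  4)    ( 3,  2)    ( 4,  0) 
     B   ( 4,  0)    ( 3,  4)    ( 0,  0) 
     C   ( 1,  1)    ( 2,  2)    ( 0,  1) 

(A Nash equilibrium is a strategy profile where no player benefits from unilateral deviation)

Nash equilibrium: (B, Y)

Work:
Best responses:
  P1 vs X: payoffs [1, 4, 1] → best response B (payoff 4)
  P1 vs Y: payoffs [3, 3, 2] → best response A/B (payoff 3)
  P1 vs Z: payoffs [4, 0, 0] → best response A (payoff 4)
  P2 vs A: payoffs [4, 2, 0] → best response X (payoff 4)
  P2 vs B: payoffs [0, 4, 0] → best response Y (payoff 4)
  P2 vs C: payoffs [1, 2, 1] → best response Y (payoff 2)
Mutual best responses: (B,Y) → Nash equilibria.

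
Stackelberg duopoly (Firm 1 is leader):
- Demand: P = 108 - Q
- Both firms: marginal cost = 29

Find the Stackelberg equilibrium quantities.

q₁* (leader) = 39.5, q₂* (follower) = 19.75

Work:
Follower's reaction: q₂ = (a - c - q₁)/2
Leader substitutes: π₁ = q₁·(a - q₁ - (a-c-q₁)/2 - c)
FOC: q₁* = (108 - 29)/2 = 39.50
Then: q₂* = (108 - 29 - 39.5)/2 = 19.75
Leader has first-mover advantage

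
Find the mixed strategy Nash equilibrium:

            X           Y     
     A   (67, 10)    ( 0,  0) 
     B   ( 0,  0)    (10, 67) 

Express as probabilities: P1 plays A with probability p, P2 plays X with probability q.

p = 0.8701, q = 0.1299

Work:
Find probabilities that make opponent indifferent:
P2 chooses q to make P1 indifferent between A and B
P1 chooses p to make P2 indifferent between X and Y
Mixed NE: P1 plays (A: 0.8701, B: 0.1299), P2 plays (X: 0.1299, Y: 0.8701)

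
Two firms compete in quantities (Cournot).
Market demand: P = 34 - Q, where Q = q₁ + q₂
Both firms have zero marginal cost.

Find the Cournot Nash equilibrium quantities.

q₁* = q₂* = 11.33; P* = 11.33

Work:
Profit: π_i = P·q_i = (a - q_i - q_j)·q_i
FOC: ∂π_i/∂q_i = a - 2q_i - q_j = 0
Reaction function: q_i = (34 - q_j)/2
Symmetry: q* = 34/3 = 11.33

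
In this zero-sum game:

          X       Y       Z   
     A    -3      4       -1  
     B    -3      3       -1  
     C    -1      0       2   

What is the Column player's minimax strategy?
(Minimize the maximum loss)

Column should play X, value = -1

Work:
Column player minimizes Row's maximum payoff:
Column X: max payoff to Row = -1
Column Y: max payoff to Row = 4
Column Z: max payoff to Row = 2
Minimum is -1, achieved by column X.
Minimax strategy: X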